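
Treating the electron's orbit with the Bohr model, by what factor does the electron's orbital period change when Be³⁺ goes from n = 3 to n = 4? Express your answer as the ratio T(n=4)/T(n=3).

64/27

T ∝ Z^-2 · n^3; with Z fixed, T ∝ n^3.
T(n=4)/T(n=3) = (4/3)^3 = 64/27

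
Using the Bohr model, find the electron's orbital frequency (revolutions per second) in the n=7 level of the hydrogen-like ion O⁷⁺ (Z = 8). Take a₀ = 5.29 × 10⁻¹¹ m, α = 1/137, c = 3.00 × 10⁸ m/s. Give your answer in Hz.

r = n²a₀/Z = 3.24 × 10⁻¹⁰ m, v = Zαc/n = 2.50 × 10⁶ m/s
f = v/(2πr) = 1.23 × 10¹⁵ Hz

1.23 × 10¹⁵ Hz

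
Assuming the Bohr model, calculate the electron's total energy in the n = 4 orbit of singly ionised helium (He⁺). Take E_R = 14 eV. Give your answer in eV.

E_n = −E_R·Z²/n² = −14 × 2²/4² = -3.5 eV

-3.5 eV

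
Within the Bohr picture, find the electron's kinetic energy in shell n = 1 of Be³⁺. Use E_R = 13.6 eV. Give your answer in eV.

218 eV

For a Coulomb orbit the virial theorem gives K = −E_n.
E_n = −E_R·Z²/n², so K = E_R·Z²/n² = 13.6 × 4²/1² = 218 eV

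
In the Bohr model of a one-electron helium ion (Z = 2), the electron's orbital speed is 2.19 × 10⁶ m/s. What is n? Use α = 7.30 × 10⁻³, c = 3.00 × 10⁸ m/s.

v_n = Zαc/n ⇒ n = Zαc/v = 2 × 0.00730 × 3.00 × 10⁸ / 2.19 × 10⁶ ≈ 2.00
n = 2

2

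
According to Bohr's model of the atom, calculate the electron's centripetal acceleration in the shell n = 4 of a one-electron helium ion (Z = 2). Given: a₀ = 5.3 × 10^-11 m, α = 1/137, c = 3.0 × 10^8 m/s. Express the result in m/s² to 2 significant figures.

2.8 × 10^21 m/s²

r = n²a₀/Z = 4.2 × 10^-10 m, v = Zαc/n = 1.1 × 10^6 m/s
a = v²/r = (1.1 × 10^6)² / 4.2 × 10^-10 = 2.8 × 10^21 m/s²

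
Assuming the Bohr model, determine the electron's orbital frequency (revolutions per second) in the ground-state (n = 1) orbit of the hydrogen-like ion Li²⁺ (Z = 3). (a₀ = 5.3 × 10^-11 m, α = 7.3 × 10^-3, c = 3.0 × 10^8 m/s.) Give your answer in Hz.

5.9 × 10^16 Hz

r = n²a₀/Z = 1.8 × 10^-11 m, v = Zαc/n = 6.6 × 10^6 m/s
f = v/(2πr) = 5.9 × 10^16 Hz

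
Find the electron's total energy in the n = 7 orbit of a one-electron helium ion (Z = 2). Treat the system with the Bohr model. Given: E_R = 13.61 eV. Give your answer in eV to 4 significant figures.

-1.111 eV

E_n = −E_R·Z²/n² = −13.61 × 2²/7² = -1.111 eV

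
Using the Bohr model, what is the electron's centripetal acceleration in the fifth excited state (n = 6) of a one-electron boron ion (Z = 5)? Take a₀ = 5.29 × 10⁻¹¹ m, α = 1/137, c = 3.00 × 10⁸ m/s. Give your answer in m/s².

r = n²a₀/Z = 3.81 × 10⁻¹⁰ m, v = Zαc/n = 1.82 × 10⁶ m/s
a = v²/r = (1.82 × 10⁶)² / 3.81 × 10⁻¹⁰ = 8.74 × 10²¹ m/s²

8.74 × 10²¹ m/s²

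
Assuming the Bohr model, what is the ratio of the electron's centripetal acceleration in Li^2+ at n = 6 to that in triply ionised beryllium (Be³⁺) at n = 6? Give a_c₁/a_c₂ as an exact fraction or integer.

27/64

a_c ∝ Z^3 · n^-4
a_c₁/a_c₂ = (3/4)^3 · (6/6)^-4 = 27/64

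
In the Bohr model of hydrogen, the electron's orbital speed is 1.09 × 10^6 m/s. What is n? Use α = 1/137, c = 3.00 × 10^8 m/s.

v_n = Zαc/n ⇒ n = Zαc/v = 1 × 0.00730 × 3.00 × 10^8 / 1.09 × 10^6 ≈ 2.01
n = 2

2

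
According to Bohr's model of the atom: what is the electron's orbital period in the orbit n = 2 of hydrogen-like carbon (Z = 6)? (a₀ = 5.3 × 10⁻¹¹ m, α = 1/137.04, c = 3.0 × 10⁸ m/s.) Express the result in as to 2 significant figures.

34 as

r = n²a₀/Z = 2²·5.3 × 10⁻¹¹/6 = 3.5 × 10⁻¹¹ m
v = Zαc/n = 6·0.0073·3.0 × 10⁸/2 = 6.6 × 10⁶ m/s
T = 2πr/v = 3.4 × 10⁻¹⁷ s = 34 as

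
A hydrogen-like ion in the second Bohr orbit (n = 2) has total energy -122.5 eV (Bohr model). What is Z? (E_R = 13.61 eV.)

6

E_n = −E_R Z²/n² ⇒ Z² = −E_n n²/E_R = 122.5 × 2² / 13.61 ≈ 36.00
Z = 6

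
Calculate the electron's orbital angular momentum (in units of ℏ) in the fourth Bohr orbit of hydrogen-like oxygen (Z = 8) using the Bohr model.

L_n = nℏ, so L/ℏ = n = 4.

4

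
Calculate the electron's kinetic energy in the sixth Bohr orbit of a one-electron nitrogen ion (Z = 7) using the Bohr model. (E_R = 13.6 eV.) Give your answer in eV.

For a Coulomb orbit the virial theorem gives K = −E_n.
E_n = −E_R·Z²/n², so K = E_R·Z²/n² = 13.6 × 7²/6² = 18.5 eV

18.5 eV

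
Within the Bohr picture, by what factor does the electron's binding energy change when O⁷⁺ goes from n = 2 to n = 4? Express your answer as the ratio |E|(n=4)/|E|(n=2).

|E| ∝ Z^2 · n^-2; with Z fixed, |E| ∝ n^-2.
|E|(n=4)/|E|(n=2) = (4/2)^-2 = 1/4

1/4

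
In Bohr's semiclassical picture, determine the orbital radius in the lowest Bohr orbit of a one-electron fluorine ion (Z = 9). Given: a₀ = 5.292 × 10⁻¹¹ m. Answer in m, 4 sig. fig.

5.880 × 10⁻¹² m

r_n = n²a₀/Z = 1² × 5.292 × 10⁻¹¹ / 9
    = 1 × 5.292 × 10⁻¹¹ / 9 = 5.880 × 10⁻¹² m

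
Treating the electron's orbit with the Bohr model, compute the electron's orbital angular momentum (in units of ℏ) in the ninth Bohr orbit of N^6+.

L_n = nℏ, so L/ℏ = n = 9.

9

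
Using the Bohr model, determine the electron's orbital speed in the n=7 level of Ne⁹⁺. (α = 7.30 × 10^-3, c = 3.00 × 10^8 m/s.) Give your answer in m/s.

3.13 × 10^6 m/s

v_n = Zαc/n = 10 × 0.00730 × 3.00 × 10^8 / 7
    = 3.13 × 10^6 m/s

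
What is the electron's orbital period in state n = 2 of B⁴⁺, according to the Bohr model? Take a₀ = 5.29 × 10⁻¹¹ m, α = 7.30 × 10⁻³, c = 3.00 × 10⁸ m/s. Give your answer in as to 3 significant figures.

r = n²a₀/Z = 2²·5.29 × 10⁻¹¹/5 = 4.23 × 10⁻¹¹ m
v = Zαc/n = 5·0.00730·3.00 × 10⁸/2 = 5.47 × 10⁶ m/s
T = 2πr/v = 4.86 × 10⁻¹⁷ s = 48.6 as

48.6 as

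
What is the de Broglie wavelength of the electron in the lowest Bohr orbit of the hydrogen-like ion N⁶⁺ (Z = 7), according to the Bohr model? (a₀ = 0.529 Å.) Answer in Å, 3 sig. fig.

0.475 Å

The Bohr quantisation condition is nλ = 2πr_n.
r_n = n²a₀/Z = 0.0756 Å
λ = 2πr_n/n = 2π·0.0756/1 = 0.475 Å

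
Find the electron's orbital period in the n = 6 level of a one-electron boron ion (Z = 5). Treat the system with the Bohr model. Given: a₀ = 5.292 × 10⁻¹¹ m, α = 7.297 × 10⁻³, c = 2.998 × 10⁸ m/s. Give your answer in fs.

1.313 fs

r = n²a₀/Z = 6²·5.292 × 10⁻¹¹/5 = 3.810 × 10⁻¹⁰ m
v = Zαc/n = 5·0.007297·2.998 × 10⁸/6 = 1.823 × 10⁶ m/s
T = 2πr/v = 1.313 × 10⁻¹⁵ s = 1.313 fs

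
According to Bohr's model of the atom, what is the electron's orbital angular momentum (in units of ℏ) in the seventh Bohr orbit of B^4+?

L_n = nℏ, so L/ℏ = n = 7.

7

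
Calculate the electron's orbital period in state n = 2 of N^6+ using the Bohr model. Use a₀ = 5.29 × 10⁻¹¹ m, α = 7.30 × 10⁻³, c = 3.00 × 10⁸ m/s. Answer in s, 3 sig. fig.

r = n²a₀/Z = 2²·5.29 × 10⁻¹¹/7 = 3.02 × 10⁻¹¹ m
v = Zαc/n = 7·0.00730·3.00 × 10⁸/2 = 7.67 × 10⁶ m/s
T = 2πr/v = 2.48 × 10⁻¹⁷ s

2.48 × 10⁻¹⁷ s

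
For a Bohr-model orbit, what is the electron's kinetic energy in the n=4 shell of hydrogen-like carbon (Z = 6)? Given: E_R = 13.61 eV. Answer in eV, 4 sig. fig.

30.62 eV

For a Coulomb orbit the virial theorem gives K = −E_n.
E_n = −E_R·Z²/n², so K = E_R·Z²/n² = 13.61 × 6²/4² = 30.62 eV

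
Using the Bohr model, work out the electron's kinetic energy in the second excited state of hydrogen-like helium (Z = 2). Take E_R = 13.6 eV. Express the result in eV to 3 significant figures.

For a Coulomb orbit the virial theorem gives K = −E_n.
E_n = −E_R·Z²/n², so K = E_R·Z²/n² = 13.6 × 2²/3² = 6.04 eV

6.04 eV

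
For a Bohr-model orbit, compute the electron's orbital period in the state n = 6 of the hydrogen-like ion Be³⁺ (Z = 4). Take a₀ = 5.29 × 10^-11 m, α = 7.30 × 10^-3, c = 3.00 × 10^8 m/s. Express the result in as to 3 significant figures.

r = n²a₀/Z = 6²·5.29 × 10^-11/4 = 4.76 × 10^-10 m
v = Zαc/n = 4·0.00730·3.00 × 10^8/6 = 1.46 × 10^6 m/s
T = 2πr/v = 2.05 × 10^-15 s = 2050 as

2050 as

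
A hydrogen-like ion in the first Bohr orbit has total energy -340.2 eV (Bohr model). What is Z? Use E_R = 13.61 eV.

E_n = −E_R Z²/n² ⇒ Z² = −E_n n²/E_R = 340.2 × 1² / 13.61 ≈ 25.00
Z = 5

5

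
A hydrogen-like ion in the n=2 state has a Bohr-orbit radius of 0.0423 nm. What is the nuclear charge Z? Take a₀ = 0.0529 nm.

5

r_n = n²a₀/Z ⇒ Z = n²a₀/r = 2² × 0.0529 / 0.0423 ≈ 5.00
Z = 5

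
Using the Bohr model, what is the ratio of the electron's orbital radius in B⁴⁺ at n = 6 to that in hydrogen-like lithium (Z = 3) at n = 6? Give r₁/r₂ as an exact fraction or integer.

r ∝ Z^-1 · n^2
r₁/r₂ = (5/3)^-1 · (6/6)^2 = 3/5

3/5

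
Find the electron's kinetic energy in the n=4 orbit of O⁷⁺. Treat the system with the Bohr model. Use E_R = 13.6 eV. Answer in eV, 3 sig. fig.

For a Coulomb orbit the virial theorem gives K = −E_n.
E_n = −E_R·Z²/n², so K = E_R·Z²/n² = 13.6 × 8²/4² = 54.4 eV

54.4 eV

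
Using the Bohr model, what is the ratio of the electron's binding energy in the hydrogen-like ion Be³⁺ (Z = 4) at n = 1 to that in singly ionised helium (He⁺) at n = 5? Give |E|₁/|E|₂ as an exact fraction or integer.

|E| ∝ Z^2 · n^-2
|E|₁/|E|₂ = (4/2)^2 · (1/5)^-2 = 100

100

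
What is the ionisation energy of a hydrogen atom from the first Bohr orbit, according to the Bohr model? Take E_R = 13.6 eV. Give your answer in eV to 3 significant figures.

E_n = −E_R·Z²/n² = −13.6 × 1²/1² eV = -13.6 eV
Ionisation energy = −E_n = 13.6 eV

13.6 eV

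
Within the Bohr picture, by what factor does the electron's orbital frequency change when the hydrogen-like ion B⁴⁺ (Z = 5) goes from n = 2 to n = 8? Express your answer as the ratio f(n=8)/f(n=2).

f ∝ Z^2 · n^-3; with Z fixed, f ∝ n^-3.
f(n=8)/f(n=2) = (8/2)^-3 = 1/64

1/64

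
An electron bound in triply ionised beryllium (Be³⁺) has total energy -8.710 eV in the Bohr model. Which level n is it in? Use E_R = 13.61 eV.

5

E_n = −E_R Z²/n² ⇒ n² = E_R Z²/(−E_n) = 13.61 × 4² / 8.710 ≈ 25.00
n = 5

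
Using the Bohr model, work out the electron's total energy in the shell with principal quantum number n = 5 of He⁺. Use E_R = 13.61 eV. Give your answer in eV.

E_n = −E_R·Z²/n² = −13.61 × 2²/5² = -2.178 eV

-2.178 eV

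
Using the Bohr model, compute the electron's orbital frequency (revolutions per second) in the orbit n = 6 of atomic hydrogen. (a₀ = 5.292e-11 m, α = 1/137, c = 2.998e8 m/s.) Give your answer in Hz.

r = n²a₀/Z = 1.905e-9 m, v = Zαc/n = 3.647e5 m/s
f = v/(2πr) = 3.047e13 Hz

3.047e13 Hz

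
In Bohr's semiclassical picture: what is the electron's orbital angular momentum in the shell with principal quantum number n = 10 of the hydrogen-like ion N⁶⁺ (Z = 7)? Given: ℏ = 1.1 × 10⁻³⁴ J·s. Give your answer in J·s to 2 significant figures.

1.1 × 10⁻³³ J·s

L_n = nℏ = 10 × 1.1 × 10⁻³⁴ = 1.1 × 10⁻³³ J·s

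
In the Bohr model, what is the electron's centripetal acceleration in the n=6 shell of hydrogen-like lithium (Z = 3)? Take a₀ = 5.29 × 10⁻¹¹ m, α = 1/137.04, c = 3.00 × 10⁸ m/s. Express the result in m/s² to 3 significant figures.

r = n²a₀/Z = 6.35 × 10⁻¹⁰ m, v = Zαc/n = 1.09 × 10⁶ m/s
a = v²/r = (1.09 × 10⁶)² / 6.35 × 10⁻¹⁰ = 1.89 × 10²¹ m/s²

1.89 × 10²¹ m/s²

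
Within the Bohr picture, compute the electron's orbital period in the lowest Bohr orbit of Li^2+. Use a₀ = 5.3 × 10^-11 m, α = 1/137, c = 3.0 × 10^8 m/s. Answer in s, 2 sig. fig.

1.7 × 10^-17 s

r = n²a₀/Z = 1²·5.3 × 10^-11/3 = 1.8 × 10^-11 m
v = Zαc/n = 3·0.0073·3.0 × 10^8/1 = 6.6 × 10^6 m/s
T = 2πr/v = 1.7 × 10^-17 s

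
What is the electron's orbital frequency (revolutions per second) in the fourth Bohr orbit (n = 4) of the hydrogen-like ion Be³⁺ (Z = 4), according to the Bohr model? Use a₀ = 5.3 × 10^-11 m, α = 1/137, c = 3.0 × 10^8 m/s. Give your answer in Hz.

r = n²a₀/Z = 2.1 × 10^-10 m, v = Zαc/n = 2.2 × 10^6 m/s
f = v/(2πr) = 1.6 × 10^15 Hz

1.6 × 10^15 Hz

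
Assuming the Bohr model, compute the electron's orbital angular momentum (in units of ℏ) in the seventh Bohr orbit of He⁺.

7

L_n = nℏ, so L/ℏ = n = 7.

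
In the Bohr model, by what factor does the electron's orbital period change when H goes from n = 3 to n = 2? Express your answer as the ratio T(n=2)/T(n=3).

8/27

T ∝ Z^-2 · n^3; with Z fixed, T ∝ n^3.
T(n=2)/T(n=3) = (2/3)^3 = 8/27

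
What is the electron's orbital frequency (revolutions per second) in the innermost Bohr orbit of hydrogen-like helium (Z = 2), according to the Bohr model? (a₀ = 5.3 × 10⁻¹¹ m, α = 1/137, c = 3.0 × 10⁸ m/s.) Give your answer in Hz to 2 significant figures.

r = n²a₀/Z = 2.6 × 10⁻¹¹ m, v = Zαc/n = 4.4 × 10⁶ m/s
f = v/(2πr) = 2.6 × 10¹⁶ Hz

2.6 × 10¹⁶ Hz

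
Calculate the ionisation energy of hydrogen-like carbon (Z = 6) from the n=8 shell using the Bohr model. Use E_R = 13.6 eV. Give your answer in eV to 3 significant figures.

7.65 eV

E_n = −E_R·Z²/n² = −13.6 × 6²/8² eV = -7.65 eV
Ionisation energy = −E_n = 7.65 eV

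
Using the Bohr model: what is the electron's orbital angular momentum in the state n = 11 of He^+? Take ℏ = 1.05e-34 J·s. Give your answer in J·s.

L_n = nℏ = 11 × 1.05e-34 = 1.16e-33 J·s

1.16e-33 J·s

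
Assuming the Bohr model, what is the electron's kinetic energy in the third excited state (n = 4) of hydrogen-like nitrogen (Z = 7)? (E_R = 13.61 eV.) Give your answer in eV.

For a Coulomb orbit the virial theorem gives K = −E_n.
E_n = −E_R·Z²/n², so K = E_R·Z²/n² = 13.61 × 7²/4² = 41.68 eV

41.68 eV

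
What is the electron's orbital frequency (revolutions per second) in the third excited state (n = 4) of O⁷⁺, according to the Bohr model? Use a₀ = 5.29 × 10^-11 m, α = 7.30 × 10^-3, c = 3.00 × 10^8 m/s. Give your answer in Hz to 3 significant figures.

6.59 × 10^15 Hz

r = n²a₀/Z = 1.06 × 10^-10 m, v = Zαc/n = 4.38 × 10^6 m/s
f = v/(2πr) = 6.59 × 10^15 Hz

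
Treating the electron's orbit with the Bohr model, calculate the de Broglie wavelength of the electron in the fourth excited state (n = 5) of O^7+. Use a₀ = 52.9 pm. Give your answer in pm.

208 pm

The Bohr quantisation condition is nλ = 2πr_n.
r_n = n²a₀/Z = 165 pm
λ = 2πr_n/n = 2π·165/5 = 208 pm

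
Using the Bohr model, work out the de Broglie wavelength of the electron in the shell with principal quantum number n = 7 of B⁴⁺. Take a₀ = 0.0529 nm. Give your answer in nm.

The Bohr quantisation condition is nλ = 2πr_n.
r_n = n²a₀/Z = 0.518 nm
λ = 2πr_n/n = 2π·0.518/7 = 0.465 nm

0.465 nm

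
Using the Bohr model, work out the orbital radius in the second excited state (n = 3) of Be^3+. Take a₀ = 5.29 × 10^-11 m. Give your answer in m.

1.19 × 10^-10 m

r_n = n²a₀/Z = 3² × 5.29 × 10^-11 / 4
    = 9 × 5.29 × 10^-11 / 4 = 1.19 × 10^-10 m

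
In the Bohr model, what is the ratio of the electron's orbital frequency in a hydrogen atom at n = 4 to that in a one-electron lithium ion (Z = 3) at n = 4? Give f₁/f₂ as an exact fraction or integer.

1/9

f ∝ Z^2 · n^-3
f₁/f₂ = (1/3)^2 · (4/4)^-3 = 1/9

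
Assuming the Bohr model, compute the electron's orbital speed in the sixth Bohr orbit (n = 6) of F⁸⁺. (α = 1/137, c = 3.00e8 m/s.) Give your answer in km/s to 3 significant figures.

3280 km/s

v_n = Zαc/n = 9 × 0.00730 × 3.00e8 / 6
    = 3280 km/s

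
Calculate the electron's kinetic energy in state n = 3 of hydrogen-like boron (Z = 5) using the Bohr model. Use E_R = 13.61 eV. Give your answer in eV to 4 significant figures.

For a Coulomb orbit the virial theorem gives K = −E_n.
E_n = −E_R·Z²/n², so K = E_R·Z²/n² = 13.61 × 5²/3² = 37.81 eV

37.81 eV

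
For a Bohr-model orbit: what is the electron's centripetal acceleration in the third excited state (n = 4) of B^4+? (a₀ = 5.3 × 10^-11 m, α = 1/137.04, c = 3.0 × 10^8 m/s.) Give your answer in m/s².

4.4 × 10^22 m/s²

r = n²a₀/Z = 1.7 × 10^-10 m, v = Zαc/n = 2.7 × 10^6 m/s
a = v²/r = (2.7 × 10^6)² / 1.7 × 10^-10 = 4.4 × 10^22 m/s²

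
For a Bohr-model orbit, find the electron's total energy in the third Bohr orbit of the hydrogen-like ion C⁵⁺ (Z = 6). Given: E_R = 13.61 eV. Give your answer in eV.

-54.44 eV

E_n = −E_R·Z²/n² = −13.61 × 6²/3² = -54.44 eV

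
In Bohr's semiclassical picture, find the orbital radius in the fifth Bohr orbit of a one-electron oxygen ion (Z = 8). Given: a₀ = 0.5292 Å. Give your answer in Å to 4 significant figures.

r_n = n²a₀/Z = 5² × 0.5292 / 8
    = 25 × 0.5292 / 8 = 1.654 Å

1.654 Å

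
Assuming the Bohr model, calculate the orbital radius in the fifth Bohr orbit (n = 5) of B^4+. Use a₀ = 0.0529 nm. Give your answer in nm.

r_n = n²a₀/Z = 5² × 0.0529 / 5
    = 25 × 0.0529 / 5 = 0.265 nm

0.265 nm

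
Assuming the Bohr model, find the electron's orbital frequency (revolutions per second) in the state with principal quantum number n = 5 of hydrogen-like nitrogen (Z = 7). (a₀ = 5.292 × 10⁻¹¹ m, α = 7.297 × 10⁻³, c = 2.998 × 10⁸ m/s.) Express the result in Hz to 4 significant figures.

2.579 × 10¹⁵ Hz

r = n²a₀/Z = 1.890 × 10⁻¹⁰ m, v = Zαc/n = 3.063 × 10⁶ m/s
f = v/(2πr) = 2.579 × 10¹⁵ Hz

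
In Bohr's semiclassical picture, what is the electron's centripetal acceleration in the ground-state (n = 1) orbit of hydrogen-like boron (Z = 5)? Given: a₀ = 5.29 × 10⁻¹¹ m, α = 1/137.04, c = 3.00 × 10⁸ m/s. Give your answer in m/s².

1.13 × 10²⁵ m/s²

r = n²a₀/Z = 1.06 × 10⁻¹¹ m, v = Zαc/n = 1.09 × 10⁷ m/s
a = v²/r = (1.09 × 10⁷)² / 1.06 × 10⁻¹¹ = 1.13 × 10²⁵ m/s²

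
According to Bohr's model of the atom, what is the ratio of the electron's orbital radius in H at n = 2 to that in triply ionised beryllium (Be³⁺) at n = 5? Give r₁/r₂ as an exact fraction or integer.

16/25

r ∝ Z^-1 · n^2
r₁/r₂ = (1/4)^-1 · (2/5)^2 = 16/25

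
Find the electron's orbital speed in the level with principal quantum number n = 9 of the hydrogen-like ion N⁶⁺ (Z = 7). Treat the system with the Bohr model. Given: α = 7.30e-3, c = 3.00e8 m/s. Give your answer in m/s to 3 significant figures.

v_n = Zαc/n = 7 × 0.00730 × 3.00e8 / 9
    = 1.70e6 m/s

1.70e6 m/s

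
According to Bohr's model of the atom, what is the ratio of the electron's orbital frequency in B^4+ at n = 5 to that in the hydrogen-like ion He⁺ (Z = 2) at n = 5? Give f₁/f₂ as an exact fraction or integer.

25/4

f ∝ Z^2 · n^-3
f₁/f₂ = (5/2)^2 · (5/5)^-3 = 25/4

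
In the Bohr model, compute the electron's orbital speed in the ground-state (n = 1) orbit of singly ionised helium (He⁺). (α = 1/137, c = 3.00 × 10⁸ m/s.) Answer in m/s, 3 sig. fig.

v_n = Zαc/n = 2 × 0.00730 × 3.00 × 10⁸ / 1
    = 4.38 × 10⁶ m/s

4.38 × 10⁶ m/s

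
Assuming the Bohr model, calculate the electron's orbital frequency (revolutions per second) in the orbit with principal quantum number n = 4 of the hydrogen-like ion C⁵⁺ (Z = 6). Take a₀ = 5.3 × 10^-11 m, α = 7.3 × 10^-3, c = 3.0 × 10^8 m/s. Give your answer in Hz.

r = n²a₀/Z = 1.4 × 10^-10 m, v = Zαc/n = 3.3 × 10^6 m/s
f = v/(2πr) = 3.7 × 10^15 Hz

3.7 × 10^15 Hz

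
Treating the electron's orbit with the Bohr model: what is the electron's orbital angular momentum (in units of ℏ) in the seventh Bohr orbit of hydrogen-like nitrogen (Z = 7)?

7

L_n = nℏ, so L/ℏ = n = 7.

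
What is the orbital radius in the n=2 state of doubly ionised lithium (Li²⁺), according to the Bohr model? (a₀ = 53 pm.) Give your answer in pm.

71 pm

r_n = n²a₀/Z = 2² × 53 / 3
    = 4 × 53 / 3 = 71 pm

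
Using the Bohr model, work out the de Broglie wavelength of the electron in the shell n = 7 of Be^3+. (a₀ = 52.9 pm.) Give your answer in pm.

The Bohr quantisation condition is nλ = 2πr_n.
r_n = n²a₀/Z = 648 pm
λ = 2πr_n/n = 2π·648/7 = 582 pm

582 pm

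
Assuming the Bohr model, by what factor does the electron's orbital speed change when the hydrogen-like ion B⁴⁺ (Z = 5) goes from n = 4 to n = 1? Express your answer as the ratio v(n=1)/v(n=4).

4

v ∝ Z^1 · n^-1; with Z fixed, v ∝ n^-1.
v(n=1)/v(n=4) = (1/4)^-1 = 4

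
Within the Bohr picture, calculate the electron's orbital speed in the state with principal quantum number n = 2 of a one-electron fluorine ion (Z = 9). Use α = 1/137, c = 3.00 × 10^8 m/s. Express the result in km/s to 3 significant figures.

v_n = Zαc/n = 9 × 0.00730 × 3.00 × 10^8 / 2
    = 9850 km/s

9850 km/s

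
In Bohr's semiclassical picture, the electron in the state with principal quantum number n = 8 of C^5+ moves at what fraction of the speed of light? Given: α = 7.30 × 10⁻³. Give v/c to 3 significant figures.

v_n = Zαc/n, so v/c = Zα/n = 6 × 0.00730 / 8 = 0.00547

0.00547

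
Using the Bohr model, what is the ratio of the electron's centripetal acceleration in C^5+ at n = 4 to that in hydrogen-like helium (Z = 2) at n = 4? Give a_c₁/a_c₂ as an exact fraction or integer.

27

a_c ∝ Z^3 · n^-4
a_c₁/a_c₂ = (6/2)^3 · (4/4)^-4 = 27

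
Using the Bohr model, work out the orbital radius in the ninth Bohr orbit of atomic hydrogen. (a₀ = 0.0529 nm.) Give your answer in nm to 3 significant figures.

4.28 nm

r_n = n²a₀/Z = 9² × 0.0529 / 1
    = 81 × 0.0529 / 1 = 4.28 nm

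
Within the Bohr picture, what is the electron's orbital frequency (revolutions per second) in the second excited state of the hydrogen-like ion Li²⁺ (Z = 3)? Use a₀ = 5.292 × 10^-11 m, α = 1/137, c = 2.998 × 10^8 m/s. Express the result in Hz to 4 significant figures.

r = n²a₀/Z = 1.588 × 10^-10 m, v = Zαc/n = 2.188 × 10^6 m/s
f = v/(2πr) = 2.194 × 10^15 Hz

2.194 × 10^15 Hz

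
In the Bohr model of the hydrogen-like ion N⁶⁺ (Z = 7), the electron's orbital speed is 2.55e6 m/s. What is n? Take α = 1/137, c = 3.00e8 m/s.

6

v_n = Zαc/n ⇒ n = Zαc/v = 7 × 0.00730 × 3.00e8 / 2.55e6 ≈ 6.01
n = 6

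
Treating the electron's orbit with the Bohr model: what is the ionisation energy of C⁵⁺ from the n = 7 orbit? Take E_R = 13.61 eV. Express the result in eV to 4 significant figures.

9.999 eV

E_n = −E_R·Z²/n² = −13.61 × 6²/7² eV = -9.999 eV
Ionisation energy = −E_n = 9.999 eV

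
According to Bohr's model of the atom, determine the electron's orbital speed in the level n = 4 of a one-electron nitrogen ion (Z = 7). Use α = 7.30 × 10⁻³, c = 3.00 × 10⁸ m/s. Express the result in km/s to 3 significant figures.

v_n = Zαc/n = 7 × 0.00730 × 3.00 × 10⁸ / 4
    = 3830 km/s

3830 km/s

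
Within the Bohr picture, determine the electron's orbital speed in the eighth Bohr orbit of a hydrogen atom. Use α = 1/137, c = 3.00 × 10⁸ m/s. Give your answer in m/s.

2.74 × 10⁵ m/s

v_n = Zαc/n = 1 × 0.00730 × 3.00 × 10⁸ / 8
    = 2.74 × 10⁵ m/s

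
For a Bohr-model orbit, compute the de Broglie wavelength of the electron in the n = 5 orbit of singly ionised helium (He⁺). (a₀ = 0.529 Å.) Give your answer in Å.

The Bohr quantisation condition is nλ = 2πr_n.
r_n = n²a₀/Z = 6.61 Å
λ = 2πr_n/n = 2π·6.61/5 = 8.31 Å

8.31 Å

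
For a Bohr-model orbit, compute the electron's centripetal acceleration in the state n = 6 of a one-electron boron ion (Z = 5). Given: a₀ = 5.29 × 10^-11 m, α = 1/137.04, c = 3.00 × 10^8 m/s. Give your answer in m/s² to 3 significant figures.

8.74 × 10^21 m/s²

r = n²a₀/Z = 3.81 × 10^-10 m, v = Zαc/n = 1.82 × 10^6 m/s
a = v²/r = (1.82 × 10^6)² / 3.81 × 10^-10 = 8.74 × 10^21 m/s²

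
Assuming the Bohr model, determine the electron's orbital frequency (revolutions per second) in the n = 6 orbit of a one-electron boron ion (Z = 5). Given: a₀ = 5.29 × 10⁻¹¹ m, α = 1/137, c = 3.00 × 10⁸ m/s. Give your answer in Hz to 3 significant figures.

r = n²a₀/Z = 3.81 × 10⁻¹⁰ m, v = Zαc/n = 1.82 × 10⁶ m/s
f = v/(2πr) = 7.63 × 10¹⁴ Hz

7.63 × 10¹⁴ Hz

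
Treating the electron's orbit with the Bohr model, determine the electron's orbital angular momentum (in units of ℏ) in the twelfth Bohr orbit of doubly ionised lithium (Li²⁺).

L_n = nℏ, so L/ℏ = n = 12.

12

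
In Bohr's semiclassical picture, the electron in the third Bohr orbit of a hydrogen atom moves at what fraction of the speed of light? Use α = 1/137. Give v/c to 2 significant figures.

0.0024

v_n = Zαc/n, so v/c = Zα/n = 1 × 0.0073 / 3 = 0.0024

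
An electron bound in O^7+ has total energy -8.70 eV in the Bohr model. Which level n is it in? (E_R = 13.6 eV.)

10

E_n = −E_R Z²/n² ⇒ n² = E_R Z²/(−E_n) = 13.6 × 8² / 8.70 ≈ 100.05
n = 10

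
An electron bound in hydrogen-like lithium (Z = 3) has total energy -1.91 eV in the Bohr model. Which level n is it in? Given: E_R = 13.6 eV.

E_n = −E_R Z²/n² ⇒ n² = E_R Z²/(−E_n) = 13.6 × 3² / 1.91 ≈ 64.08
n = 8

8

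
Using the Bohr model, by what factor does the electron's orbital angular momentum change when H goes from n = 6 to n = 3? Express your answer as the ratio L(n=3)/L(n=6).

1/2

L = nℏ depends only on n, so L ∝ n.
L(n=3)/L(n=6) = (3/6)^1 = 1/2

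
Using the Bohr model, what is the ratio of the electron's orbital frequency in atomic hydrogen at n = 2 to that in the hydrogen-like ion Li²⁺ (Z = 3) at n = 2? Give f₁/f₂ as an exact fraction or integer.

f ∝ Z^2 · n^-3
f₁/f₂ = (1/3)^2 · (2/2)^-3 = 1/9

1/9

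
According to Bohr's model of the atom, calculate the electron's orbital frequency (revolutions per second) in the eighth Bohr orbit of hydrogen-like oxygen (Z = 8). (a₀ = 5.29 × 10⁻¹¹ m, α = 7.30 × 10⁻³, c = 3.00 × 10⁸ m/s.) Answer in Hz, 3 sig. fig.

r = n²a₀/Z = 4.23 × 10⁻¹⁰ m, v = Zαc/n = 2.19 × 10⁶ m/s
f = v/(2πr) = 8.24 × 10¹⁴ Hz

8.24 × 10¹⁴ Hz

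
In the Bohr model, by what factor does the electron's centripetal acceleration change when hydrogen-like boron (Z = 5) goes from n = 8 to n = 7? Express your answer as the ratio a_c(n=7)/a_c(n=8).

4096/2401

a_c ∝ Z^3 · n^-4; with Z fixed, a_c ∝ n^-4.
a_c(n=7)/a_c(n=8) = (7/8)^-4 = 4096/2401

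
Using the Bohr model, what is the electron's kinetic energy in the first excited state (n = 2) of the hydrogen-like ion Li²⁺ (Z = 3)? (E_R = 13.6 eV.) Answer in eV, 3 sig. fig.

30.6 eV

For a Coulomb orbit the virial theorem gives K = −E_n.
E_n = −E_R·Z²/n², so K = E_R·Z²/n² = 13.6 × 3²/2² = 30.6 eV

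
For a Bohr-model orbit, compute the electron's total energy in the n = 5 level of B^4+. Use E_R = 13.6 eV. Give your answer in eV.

-13.6 eV

E_n = −E_R·Z²/n² = −13.6 × 5²/5² = -13.6 eV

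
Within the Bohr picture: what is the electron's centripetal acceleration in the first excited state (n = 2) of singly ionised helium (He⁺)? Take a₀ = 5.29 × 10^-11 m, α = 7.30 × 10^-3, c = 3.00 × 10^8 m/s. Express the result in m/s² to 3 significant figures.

4.53 × 10^22 m/s²

r = n²a₀/Z = 1.06 × 10^-10 m, v = Zαc/n = 2.19 × 10^6 m/s
a = v²/r = (2.19 × 10^6)² / 1.06 × 10^-10 = 4.53 × 10^22 m/s²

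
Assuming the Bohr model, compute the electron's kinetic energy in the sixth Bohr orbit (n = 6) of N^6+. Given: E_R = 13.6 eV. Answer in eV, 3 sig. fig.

For a Coulomb orbit the virial theorem gives K = −E_n.
E_n = −E_R·Z²/n², so K = E_R·Z²/n² = 13.6 × 7²/6² = 18.5 eV

18.5 eV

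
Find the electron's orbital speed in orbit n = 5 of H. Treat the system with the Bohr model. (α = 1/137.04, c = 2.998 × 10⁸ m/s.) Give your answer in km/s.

v_n = Zαc/n = 1 × 0.007297 × 2.998 × 10⁸ / 5
    = 437.5 km/s

437.5 km/s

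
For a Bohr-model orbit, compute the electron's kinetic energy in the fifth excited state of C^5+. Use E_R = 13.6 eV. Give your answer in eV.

13.6 eV

For a Coulomb orbit the virial theorem gives K = −E_n.
E_n = −E_R·Z²/n², so K = E_R·Z²/n² = 13.6 × 6²/6² = 13.6 eV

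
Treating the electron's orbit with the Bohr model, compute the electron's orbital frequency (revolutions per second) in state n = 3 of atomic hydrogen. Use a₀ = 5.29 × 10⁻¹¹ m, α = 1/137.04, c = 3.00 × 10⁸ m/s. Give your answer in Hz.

2.44 × 10¹⁴ Hz

r = n²a₀/Z = 4.76 × 10⁻¹⁰ m, v = Zαc/n = 7.30 × 10⁵ m/s
f = v/(2πr) = 2.44 × 10¹⁴ Hz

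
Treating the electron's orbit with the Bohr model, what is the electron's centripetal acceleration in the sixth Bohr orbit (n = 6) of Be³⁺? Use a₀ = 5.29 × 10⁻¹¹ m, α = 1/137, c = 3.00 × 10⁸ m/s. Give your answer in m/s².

4.48 × 10²¹ m/s²

r = n²a₀/Z = 4.76 × 10⁻¹⁰ m, v = Zαc/n = 1.46 × 10⁶ m/s
a = v²/r = (1.46 × 10⁶)² / 4.76 × 10⁻¹⁰ = 4.48 × 10²¹ m/s²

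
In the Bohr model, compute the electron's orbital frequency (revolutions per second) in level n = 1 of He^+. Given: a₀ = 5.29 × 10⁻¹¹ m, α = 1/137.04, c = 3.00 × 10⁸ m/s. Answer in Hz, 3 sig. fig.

2.63 × 10¹⁶ Hz

r = n²a₀/Z = 2.65 × 10⁻¹¹ m, v = Zαc/n = 4.38 × 10⁶ m/s
f = v/(2πr) = 2.63 × 10¹⁶ Hz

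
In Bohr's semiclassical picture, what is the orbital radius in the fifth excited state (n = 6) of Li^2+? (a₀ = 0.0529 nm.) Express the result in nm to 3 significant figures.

r_n = n²a₀/Z = 6² × 0.0529 / 3
    = 36 × 0.0529 / 3 = 0.635 nm

0.635 nm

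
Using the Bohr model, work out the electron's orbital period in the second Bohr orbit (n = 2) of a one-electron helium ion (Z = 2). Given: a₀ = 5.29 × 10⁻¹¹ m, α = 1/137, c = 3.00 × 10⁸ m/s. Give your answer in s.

r = n²a₀/Z = 2²·5.29 × 10⁻¹¹/2 = 1.06 × 10⁻¹⁰ m
v = Zαc/n = 2·0.00730·3.00 × 10⁸/2 = 2.19 × 10⁶ m/s
T = 2πr/v = 3.04 × 10⁻¹⁶ s

3.04 × 10⁻¹⁶ s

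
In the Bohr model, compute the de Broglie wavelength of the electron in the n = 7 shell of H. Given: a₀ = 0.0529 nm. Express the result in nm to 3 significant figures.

2.33 nm

The Bohr quantisation condition is nλ = 2πr_n.
r_n = n²a₀/Z = 2.59 nm
λ = 2πr_n/n = 2π·2.59/7 = 2.33 nm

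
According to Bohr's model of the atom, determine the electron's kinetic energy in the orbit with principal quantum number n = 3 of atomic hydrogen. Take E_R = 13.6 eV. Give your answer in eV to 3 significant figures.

For a Coulomb orbit the virial theorem gives K = −E_n.
E_n = −E_R·Z²/n², so K = E_R·Z²/n² = 13.6 × 1²/3² = 1.51 eV

1.51 eV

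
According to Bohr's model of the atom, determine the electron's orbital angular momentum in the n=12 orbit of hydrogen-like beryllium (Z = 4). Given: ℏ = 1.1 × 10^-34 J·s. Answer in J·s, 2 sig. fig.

L_n = nℏ = 12 × 1.1 × 10^-34 = 1.3 × 10^-33 J·s

1.3 × 10^-33 J·s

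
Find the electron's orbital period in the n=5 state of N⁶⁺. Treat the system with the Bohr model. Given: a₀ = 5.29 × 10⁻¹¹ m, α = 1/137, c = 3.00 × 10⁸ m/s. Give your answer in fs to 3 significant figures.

r = n²a₀/Z = 5²·5.29 × 10⁻¹¹/7 = 1.89 × 10⁻¹⁰ m
v = Zαc/n = 7·0.00730·3.00 × 10⁸/5 = 3.07 × 10⁶ m/s
T = 2πr/v = 3.87 × 10⁻¹⁶ s = 0.387 fs

0.387 fs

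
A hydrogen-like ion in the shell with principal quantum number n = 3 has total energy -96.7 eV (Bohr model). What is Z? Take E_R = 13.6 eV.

E_n = −E_R Z²/n² ⇒ Z² = −E_n n²/E_R = 96.7 × 3² / 13.6 ≈ 63.99
Z = 8

8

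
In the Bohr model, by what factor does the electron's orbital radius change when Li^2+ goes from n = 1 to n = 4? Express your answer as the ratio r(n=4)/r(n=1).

r ∝ Z^-1 · n^2; with Z fixed, r ∝ n^2.
r(n=4)/r(n=1) = (4/1)^2 = 16

16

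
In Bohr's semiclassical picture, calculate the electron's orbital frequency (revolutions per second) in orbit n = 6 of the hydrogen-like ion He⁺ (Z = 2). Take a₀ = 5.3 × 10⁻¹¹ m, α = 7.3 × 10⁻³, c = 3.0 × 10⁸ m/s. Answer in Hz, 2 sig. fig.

r = n²a₀/Z = 9.5 × 10⁻¹⁰ m, v = Zαc/n = 7.3 × 10⁵ m/s
f = v/(2πr) = 1.2 × 10¹⁴ Hz

1.2 × 10¹⁴ Hz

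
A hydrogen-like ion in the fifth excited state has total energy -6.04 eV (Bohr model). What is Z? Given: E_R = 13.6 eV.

E_n = −E_R Z²/n² ⇒ Z² = −E_n n²/E_R = 6.04 × 6² / 13.6 ≈ 15.99
Z = 4

4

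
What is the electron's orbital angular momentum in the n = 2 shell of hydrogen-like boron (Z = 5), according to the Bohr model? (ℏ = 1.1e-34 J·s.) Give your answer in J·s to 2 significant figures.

2.2e-34 J·s

L_n = nℏ = 2 × 1.1e-34 = 2.2e-34 J·s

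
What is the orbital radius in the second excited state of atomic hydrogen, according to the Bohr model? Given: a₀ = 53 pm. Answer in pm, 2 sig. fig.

480 pm

r_n = n²a₀/Z = 3² × 53 / 1
    = 9 × 53 / 1 = 480 pm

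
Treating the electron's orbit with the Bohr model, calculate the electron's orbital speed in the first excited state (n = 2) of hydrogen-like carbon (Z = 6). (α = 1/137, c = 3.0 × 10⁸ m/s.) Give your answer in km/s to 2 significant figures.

6600 km/s

v_n = Zαc/n = 6 × 0.0073 × 3.0 × 10⁸ / 2
    = 6600 km/s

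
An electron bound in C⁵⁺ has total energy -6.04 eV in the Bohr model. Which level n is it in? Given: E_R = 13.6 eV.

E_n = −E_R Z²/n² ⇒ n² = E_R Z²/(−E_n) = 13.6 × 6² / 6.04 ≈ 81.06
n = 9

9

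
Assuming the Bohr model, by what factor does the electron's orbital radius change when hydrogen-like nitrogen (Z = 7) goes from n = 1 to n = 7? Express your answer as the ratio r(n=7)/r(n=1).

49

r ∝ Z^-1 · n^2; with Z fixed, r ∝ n^2.
r(n=7)/r(n=1) = (7/1)^2 = 49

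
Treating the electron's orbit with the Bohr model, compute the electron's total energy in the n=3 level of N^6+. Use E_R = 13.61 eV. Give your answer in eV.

E_n = −E_R·Z²/n² = −13.61 × 7²/3² = -74.10 eV

-74.10 eV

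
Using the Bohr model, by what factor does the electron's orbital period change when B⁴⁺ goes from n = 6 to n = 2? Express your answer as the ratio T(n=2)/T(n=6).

1/27

T ∝ Z^-2 · n^3; with Z fixed, T ∝ n^3.
T(n=2)/T(n=6) = (2/6)^3 = 1/27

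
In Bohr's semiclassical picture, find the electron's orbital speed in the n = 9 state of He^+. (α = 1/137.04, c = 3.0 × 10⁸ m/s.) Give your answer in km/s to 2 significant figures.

v_n = Zαc/n = 2 × 0.0073 × 3.0 × 10⁸ / 9
    = 490 km/s

490 km/s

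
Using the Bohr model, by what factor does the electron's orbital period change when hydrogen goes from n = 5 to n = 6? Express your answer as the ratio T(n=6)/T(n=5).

216/125

T ∝ Z^-2 · n^3; with Z fixed, T ∝ n^3.
T(n=6)/T(n=5) = (6/5)^3 = 216/125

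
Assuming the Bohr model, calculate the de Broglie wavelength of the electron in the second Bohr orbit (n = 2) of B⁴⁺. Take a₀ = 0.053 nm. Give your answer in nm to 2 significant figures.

The Bohr quantisation condition is nλ = 2πr_n.
r_n = n²a₀/Z = 0.042 nm
λ = 2πr_n/n = 2π·0.042/2 = 0.13 nm

0.13 nm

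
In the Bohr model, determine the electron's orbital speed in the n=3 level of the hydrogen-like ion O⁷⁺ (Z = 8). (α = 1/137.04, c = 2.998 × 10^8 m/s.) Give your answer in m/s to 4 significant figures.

5.834 × 10^6 m/s

v_n = Zαc/n = 8 × 0.007297 × 2.998 × 10^8 / 3
    = 5.834 × 10^6 m/s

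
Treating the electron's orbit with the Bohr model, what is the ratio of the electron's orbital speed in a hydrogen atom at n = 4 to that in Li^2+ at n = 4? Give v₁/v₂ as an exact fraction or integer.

1/3

v ∝ Z^1 · n^-1
v₁/v₂ = (1/3)^1 · (4/4)^-1 = 1/3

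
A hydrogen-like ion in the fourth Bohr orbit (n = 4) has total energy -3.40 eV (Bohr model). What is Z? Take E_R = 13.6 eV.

E_n = −E_R Z²/n² ⇒ Z² = −E_n n²/E_R = 3.40 × 4² / 13.6 ≈ 4.00
Z = 2

2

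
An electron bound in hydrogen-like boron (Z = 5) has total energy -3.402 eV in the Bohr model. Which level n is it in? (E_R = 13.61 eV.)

10

E_n = −E_R Z²/n² ⇒ n² = E_R Z²/(−E_n) = 13.61 × 5² / 3.402 ≈ 100.01
n = 10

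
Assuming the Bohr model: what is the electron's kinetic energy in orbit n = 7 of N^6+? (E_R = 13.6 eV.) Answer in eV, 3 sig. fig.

13.6 eV

For a Coulomb orbit the virial theorem gives K = −E_n.
E_n = −E_R·Z²/n², so K = E_R·Z²/n² = 13.6 × 7²/7² = 13.6 eV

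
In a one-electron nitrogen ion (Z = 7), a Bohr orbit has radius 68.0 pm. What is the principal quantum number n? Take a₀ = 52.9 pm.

3

r_n = n²a₀/Z ⇒ n² = rZ/a₀ = 68.0 × 7 / 52.9 ≈ 9.00
n = 3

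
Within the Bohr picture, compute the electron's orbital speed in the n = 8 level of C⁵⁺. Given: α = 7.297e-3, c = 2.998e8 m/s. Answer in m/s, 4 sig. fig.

v_n = Zαc/n = 6 × 0.007297 × 2.998e8 / 8
    = 1.641e6 m/s

1.641e6 m/s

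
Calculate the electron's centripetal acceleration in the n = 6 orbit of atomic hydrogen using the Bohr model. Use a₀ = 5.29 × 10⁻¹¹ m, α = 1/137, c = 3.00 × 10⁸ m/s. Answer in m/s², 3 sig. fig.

6.99 × 10¹⁹ m/s²

r = n²a₀/Z = 1.90 × 10⁻⁹ m, v = Zαc/n = 3.65 × 10⁵ m/s
a = v²/r = (3.65 × 10⁵)² / 1.90 × 10⁻⁹ = 6.99 × 10¹⁹ m/s²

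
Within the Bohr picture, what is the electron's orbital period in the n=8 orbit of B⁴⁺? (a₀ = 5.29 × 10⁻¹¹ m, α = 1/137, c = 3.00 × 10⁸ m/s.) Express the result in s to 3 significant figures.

3.11 × 10⁻¹⁵ s

r = n²a₀/Z = 8²·5.29 × 10⁻¹¹/5 = 6.77 × 10⁻¹⁰ m
v = Zαc/n = 5·0.00730·3.00 × 10⁸/8 = 1.37 × 10⁶ m/s
T = 2πr/v = 3.11 × 10⁻¹⁵ s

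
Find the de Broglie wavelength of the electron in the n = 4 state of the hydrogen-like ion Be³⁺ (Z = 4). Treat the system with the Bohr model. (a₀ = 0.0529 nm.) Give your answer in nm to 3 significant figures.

The Bohr quantisation condition is nλ = 2πr_n.
r_n = n²a₀/Z = 0.212 nm
λ = 2πr_n/n = 2π·0.212/4 = 0.332 nm

0.332 nm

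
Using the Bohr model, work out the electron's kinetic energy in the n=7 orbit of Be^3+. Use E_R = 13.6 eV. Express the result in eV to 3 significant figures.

For a Coulomb orbit the virial theorem gives K = −E_n.
E_n = −E_R·Z²/n², so K = E_R·Z²/n² = 13.6 × 4²/7² = 4.44 eV

4.44 eV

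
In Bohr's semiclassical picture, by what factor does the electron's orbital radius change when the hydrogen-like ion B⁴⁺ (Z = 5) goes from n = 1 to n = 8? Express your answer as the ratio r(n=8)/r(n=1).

r ∝ Z^-1 · n^2; with Z fixed, r ∝ n^2.
r(n=8)/r(n=1) = (8/1)^2 = 64

64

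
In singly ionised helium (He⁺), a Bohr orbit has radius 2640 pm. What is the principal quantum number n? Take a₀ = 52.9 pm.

10

r_n = n²a₀/Z ⇒ n² = rZ/a₀ = 2640 × 2 / 52.9 ≈ 99.81
n = 10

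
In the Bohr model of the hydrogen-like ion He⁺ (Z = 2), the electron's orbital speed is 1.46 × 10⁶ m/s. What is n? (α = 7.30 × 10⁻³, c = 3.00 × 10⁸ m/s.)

v_n = Zαc/n ⇒ n = Zαc/v = 2 × 0.00730 × 3.00 × 10⁸ / 1.46 × 10⁶ ≈ 3.00
n = 3

3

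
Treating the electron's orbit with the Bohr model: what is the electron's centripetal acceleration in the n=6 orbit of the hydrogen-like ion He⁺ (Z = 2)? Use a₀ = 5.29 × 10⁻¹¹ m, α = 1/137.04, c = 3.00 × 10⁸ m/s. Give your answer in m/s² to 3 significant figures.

5.59 × 10²⁰ m/s²

r = n²a₀/Z = 9.52 × 10⁻¹⁰ m, v = Zαc/n = 7.30 × 10⁵ m/s
a = v²/r = (7.30 × 10⁵)² / 9.52 × 10⁻¹⁰ = 5.59 × 10²⁰ m/s²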